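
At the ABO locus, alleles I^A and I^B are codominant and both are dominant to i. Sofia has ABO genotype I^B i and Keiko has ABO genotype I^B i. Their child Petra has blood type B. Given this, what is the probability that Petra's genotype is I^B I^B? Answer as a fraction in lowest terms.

1/3

Cross I^B i × I^B i → 1/4 I^B I^B, 1/2 I^B i, 1/4 i i.
Type-B genotypes among offspring: I^B I^B (1/4), I^B i (1/2); total 3/4.
P(I^B I^B | type B) = (1/4) / (3/4) = 1/3.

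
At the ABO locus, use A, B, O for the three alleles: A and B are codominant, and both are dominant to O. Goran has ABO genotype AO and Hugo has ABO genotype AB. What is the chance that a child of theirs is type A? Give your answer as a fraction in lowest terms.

1/2

ABO cross AO × AB → offspring phenotypes: 1/2 A, 1/4 B, 1/4 AB.
So P(type A) = 1/2.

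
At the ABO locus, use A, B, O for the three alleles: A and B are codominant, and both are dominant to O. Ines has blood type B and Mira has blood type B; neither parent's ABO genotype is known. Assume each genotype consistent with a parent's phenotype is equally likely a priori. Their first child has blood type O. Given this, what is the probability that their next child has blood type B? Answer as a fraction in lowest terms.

Possible genotypes: Ines ∈ {BB, BO}; Mira ∈ {BB, BO}.
Weight each parental genotype pair by prior × P(type-O child):
  BO × BO: posterior weight 1; P(next child type B) = 3/4.
Weighted sum = 3/4.

3/4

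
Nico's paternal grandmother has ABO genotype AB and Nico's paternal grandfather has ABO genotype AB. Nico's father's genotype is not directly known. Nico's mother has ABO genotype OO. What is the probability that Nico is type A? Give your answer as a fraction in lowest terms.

1/2

Nico's father's ABO genotype from AB × AB: 1/4 AA, 1/2 AB, 1/4 BB.
Crossing each possibility with the mother OO and summing P(type A): 1/4·1 + 1/2·1/2 + 1/4·0 = 1/2.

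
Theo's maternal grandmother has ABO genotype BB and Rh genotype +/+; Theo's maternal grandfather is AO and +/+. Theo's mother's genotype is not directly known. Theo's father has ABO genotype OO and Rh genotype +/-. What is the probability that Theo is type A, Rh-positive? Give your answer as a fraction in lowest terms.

1/4

Theo's mother's ABO genotype from BB × AO: 1/2 AB, 1/2 BO.
Crossing each possibility with the father OO and summing P(type A): 1/2·1/2 + 1/2·0 = 1/4.
Similarly for Rh via the mother's Rh distribution: P(Rh+) = 1.
Independent loci: 1/4 × 1 = 1/4.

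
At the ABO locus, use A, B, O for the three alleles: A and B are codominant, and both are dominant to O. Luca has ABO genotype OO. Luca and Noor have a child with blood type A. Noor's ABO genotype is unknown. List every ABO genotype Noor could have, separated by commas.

For each candidate genotype of Noor, check whether crossing it with OO can produce every observed child phenotype.
  AA → possible child types {A} ✓
  AB → possible child types {A, B} ✓
  AO → possible child types {O, A} ✓
  BB → possible child types {B} ✗
  BO → possible child types {O, B} ✗
  OO → possible child types {O} ✗

AA, AB, AO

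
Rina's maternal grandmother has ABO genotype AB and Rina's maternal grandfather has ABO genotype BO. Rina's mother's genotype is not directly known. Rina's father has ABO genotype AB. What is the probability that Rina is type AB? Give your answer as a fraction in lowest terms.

3/8

Rina's mother's ABO genotype from AB × BO: 1/4 AB, 1/4 AO, 1/4 BB, 1/4 BO.
Crossing each possibility with the father AB and summing P(type AB): 1/4·1/2 + 1/4·1/4 + 1/4·1/2 + 1/4·1/4 = 3/8.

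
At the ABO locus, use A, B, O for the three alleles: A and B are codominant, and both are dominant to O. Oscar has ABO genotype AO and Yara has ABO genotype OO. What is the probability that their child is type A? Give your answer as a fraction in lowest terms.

1/2

ABO cross AO × OO → offspring phenotypes: 1/2 O, 1/2 A.
So P(type A) = 1/2.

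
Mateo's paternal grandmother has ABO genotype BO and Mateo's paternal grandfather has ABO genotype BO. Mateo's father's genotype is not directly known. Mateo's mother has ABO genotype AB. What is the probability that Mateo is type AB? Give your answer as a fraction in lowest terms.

1/4

Mateo's father's ABO genotype from BO × BO: 1/4 BB, 1/2 BO, 1/4 OO.
Crossing each possibility with the mother AB and summing P(type AB): 1/4·1/2 + 1/2·1/4 + 1/4·0 = 1/4.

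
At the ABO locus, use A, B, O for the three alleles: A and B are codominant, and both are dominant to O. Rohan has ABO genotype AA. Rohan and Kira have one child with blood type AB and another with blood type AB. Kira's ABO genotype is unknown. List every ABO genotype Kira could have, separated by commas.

For each candidate genotype of Kira, check whether crossing it with AA can produce every observed child phenotype.
  AA → possible child types {A} ✗
  AB → possible child types {A, AB} ✓
  AO → possible child types {A} ✗
  BB → possible child types {AB} ✓
  BO → possible child types {A, AB} ✓
  OO → possible child types {A} ✗

AB, BB, BO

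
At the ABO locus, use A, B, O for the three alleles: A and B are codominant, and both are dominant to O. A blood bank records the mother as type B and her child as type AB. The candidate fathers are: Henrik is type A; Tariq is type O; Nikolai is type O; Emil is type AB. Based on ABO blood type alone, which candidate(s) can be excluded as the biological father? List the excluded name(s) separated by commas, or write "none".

A candidate is excluded only if no genotype consistent with his phenotype could produce a type AB child with a type B mother.
Tariq (type O): no genotype consistent with that phenotype can produce a type-AB child with a type-B mother.
Nikolai (type O): no genotype consistent with that phenotype can produce a type-AB child with a type-B mother.

Tariq, Nikolai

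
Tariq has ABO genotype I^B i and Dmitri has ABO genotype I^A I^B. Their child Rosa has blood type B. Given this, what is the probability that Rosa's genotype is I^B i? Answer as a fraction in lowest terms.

Cross I^B i × I^A I^B → 1/4 I^A I^B, 1/4 I^A i, 1/4 I^B I^B, 1/4 I^B i.
Type-B genotypes among offspring: I^B I^B (1/4), I^B i (1/4); total 1/2.
P(I^B i | type B) = (1/4) / (1/2) = 1/2.

1/2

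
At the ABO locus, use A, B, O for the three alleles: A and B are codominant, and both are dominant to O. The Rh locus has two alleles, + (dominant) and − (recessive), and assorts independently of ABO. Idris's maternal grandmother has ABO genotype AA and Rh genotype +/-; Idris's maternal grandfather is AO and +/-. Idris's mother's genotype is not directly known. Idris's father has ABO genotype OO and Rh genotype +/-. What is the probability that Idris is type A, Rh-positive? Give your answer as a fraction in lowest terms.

9/16

Idris's mother's ABO genotype from AA × AO: 1/2 AA, 1/2 AO.
Crossing each possibility with the father OO and summing P(type A): 1/2·1 + 1/2·1/2 = 3/4.
Similarly for Rh via the mother's Rh distribution: P(Rh+) = 3/4.
Independent loci: 3/4 × 3/4 = 9/16.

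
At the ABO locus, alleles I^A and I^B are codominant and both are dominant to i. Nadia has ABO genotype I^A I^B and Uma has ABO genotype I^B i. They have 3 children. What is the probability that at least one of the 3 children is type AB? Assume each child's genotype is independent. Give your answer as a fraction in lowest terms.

37/64

ABO cross I^A I^B × I^B i → 1/4 A, 1/2 B, 1/4 AB.
So P(type AB) = 1/4 per child.
P(none) = (3/4)^3 = 27/64; P(at least one) = 1 − 27/64 = 37/64.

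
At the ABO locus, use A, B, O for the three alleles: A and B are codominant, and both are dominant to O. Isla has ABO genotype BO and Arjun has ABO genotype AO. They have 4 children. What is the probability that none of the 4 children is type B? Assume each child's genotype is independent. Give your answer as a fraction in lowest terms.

81/256

ABO cross BO × AO → 1/4 O, 1/4 A, 1/4 B, 1/4 AB.
So P(type B) = 1/4 per child.
P(not type B) = 3/4 for one child; (3/4)^4 = 81/256.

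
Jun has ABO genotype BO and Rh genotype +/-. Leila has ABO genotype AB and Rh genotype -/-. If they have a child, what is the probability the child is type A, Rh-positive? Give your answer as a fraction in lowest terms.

1/8

ABO cross BO × AB → offspring phenotypes: 1/4 A, 1/2 B, 1/4 AB.
Rh cross +/- × -/- → 1/2 Rh+, 1/2 Rh-.
Independent loci: P(type A, Rh-positive) = 1/4 × 1/2 = 1/8.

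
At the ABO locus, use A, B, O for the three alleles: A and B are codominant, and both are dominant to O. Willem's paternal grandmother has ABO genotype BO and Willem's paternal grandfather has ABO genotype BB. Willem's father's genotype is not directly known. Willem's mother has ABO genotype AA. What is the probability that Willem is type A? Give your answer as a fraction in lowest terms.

Willem's father's ABO genotype from BO × BB: 1/2 BB, 1/2 BO.
Crossing each possibility with the mother AA and summing P(type A): 1/2·0 + 1/2·1/2 = 1/4.

1/4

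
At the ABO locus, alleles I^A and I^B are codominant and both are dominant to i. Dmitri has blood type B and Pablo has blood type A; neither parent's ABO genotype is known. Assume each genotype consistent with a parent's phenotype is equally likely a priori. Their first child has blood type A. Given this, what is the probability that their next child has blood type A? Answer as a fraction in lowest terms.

5/12

Possible genotypes: Dmitri ∈ {I^B I^B, I^B i}; Pablo ∈ {I^A I^A, I^A i}.
Weight each parental genotype pair by prior × P(type-A child):
  I^B i × I^A I^A: posterior weight 2/3; P(next child type A) = 1/2.
  I^B i × I^A i: posterior weight 1/3; P(next child type A) = 1/4.
Weighted sum = 5/12.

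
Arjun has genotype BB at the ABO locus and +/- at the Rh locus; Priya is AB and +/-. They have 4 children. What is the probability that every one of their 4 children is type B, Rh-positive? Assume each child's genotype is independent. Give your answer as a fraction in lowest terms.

ABO cross BB × AB → 1/2 B, 1/2 AB.
Rh cross +/- × +/- → 3/4 Rh+, 1/4 Rh-; so P(type B, Rh-positive) = 1/2 × 3/4 = 3/8 per child.
All 4 independent: (3/8)^4 = 81/4096.

81/4096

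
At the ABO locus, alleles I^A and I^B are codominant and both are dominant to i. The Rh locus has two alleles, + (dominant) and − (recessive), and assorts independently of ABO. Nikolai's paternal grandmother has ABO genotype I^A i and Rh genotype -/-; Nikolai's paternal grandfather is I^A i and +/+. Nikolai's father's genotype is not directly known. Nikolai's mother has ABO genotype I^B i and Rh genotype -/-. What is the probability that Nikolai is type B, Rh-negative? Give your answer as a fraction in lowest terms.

1/8

Nikolai's father's ABO genotype from I^A i × I^A i: 1/4 I^A I^A, 1/2 I^A i, 1/4 i i.
Crossing each possibility with the mother I^B i and summing P(type B): 1/4·0 + 1/2·1/4 + 1/4·1/2 = 1/4.
Similarly for Rh via the father's Rh distribution: P(Rh-) = 1/2.
Independent loci: 1/4 × 1/2 = 1/8.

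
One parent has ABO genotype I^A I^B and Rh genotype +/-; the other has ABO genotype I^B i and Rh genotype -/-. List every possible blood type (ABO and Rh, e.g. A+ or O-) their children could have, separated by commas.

A+, A-, B+, B-, AB+, AB-

Gametes from I^A I^B × I^B i give offspring ABO genotypes I^A I^B, I^A i, I^B I^B, I^B i, i.e. phenotypes A, B, AB.
Rh cross +/- × -/- → phenotypes Rh+, Rh-.
Combining independently: A+, A-, B+, B-, AB+, AB-.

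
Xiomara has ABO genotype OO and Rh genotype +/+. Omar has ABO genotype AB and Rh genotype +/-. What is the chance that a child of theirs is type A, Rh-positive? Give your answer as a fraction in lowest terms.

1/2

ABO cross OO × AB → offspring phenotypes: 1/2 A, 1/2 B.
Rh cross +/+ × +/- → 1 Rh+.
Independent loci: P(type A, Rh-positive) = 1/2 × 1 = 1/2.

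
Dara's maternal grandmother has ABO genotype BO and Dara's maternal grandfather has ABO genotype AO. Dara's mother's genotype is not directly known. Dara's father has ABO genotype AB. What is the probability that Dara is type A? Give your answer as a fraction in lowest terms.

Dara's mother's ABO genotype from BO × AO: 1/4 AB, 1/4 AO, 1/4 BO, 1/4 OO.
Crossing each possibility with the father AB and summing P(type A): 1/4·1/4 + 1/4·1/2 + 1/4·1/4 + 1/4·1/2 = 3/8.

3/8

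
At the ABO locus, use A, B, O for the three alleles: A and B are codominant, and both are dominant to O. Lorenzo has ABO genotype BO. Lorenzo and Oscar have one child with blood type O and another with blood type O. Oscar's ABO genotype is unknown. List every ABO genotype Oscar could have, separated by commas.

AO, BO, OO

For each candidate genotype of Oscar, check whether crossing it with BO can produce every observed child phenotype.
  AA → possible child types {A, AB} ✗
  AB → possible child types {A, B, AB} ✗
  AO → possible child types {O, A, B, AB} ✓
  BB → possible child types {B} ✗
  BO → possible child types {O, B} ✓
  OO → possible child types {O, B} ✓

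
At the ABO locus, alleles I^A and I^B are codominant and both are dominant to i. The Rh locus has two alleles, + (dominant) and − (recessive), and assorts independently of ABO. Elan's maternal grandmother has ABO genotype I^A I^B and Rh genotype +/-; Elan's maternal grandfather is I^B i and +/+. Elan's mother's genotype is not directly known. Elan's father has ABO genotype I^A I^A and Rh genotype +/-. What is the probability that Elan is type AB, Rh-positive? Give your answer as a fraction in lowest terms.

7/16

Elan's mother's ABO genotype from I^A I^B × I^B i: 1/4 I^A I^B, 1/4 I^A i, 1/4 I^B I^B, 1/4 I^B i.
Crossing each possibility with the father I^A I^A and summing P(type AB): 1/4·1/2 + 1/4·0 + 1/4·1 + 1/4·1/2 = 1/2.
Similarly for Rh via the mother's Rh distribution: P(Rh+) = 7/8.
Independent loci: 1/2 × 7/8 = 7/16.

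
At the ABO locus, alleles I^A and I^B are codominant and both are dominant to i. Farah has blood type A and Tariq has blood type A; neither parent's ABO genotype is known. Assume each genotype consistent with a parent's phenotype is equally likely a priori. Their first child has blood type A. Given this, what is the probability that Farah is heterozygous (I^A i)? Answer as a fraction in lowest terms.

7/15

Possible genotypes: Farah ∈ {I^A I^A, I^A i}; Tariq ∈ {I^A I^A, I^A i}.
Weight each parental genotype pair by prior × P(type-A child):
  I^A I^A × I^A I^A: posterior weight 4/15.
  I^A I^A × I^A i: posterior weight 4/15.
  I^A i × I^A I^A: posterior weight 4/15.
  I^A i × I^A i: posterior weight 1/5.
Sum the posterior weight over pairs where Farah is I^A i: 7/15.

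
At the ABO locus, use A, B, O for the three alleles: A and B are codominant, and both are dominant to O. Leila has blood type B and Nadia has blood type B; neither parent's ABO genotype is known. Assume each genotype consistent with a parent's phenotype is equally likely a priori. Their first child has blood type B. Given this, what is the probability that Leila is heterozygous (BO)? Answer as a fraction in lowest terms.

7/15

Possible genotypes: Leila ∈ {BB, BO}; Nadia ∈ {BB, BO}.
Weight each parental genotype pair by prior × P(type-B child):
  BB × BB: posterior weight 4/15.
  BB × BO: posterior weight 4/15.
  BO × BB: posterior weight 4/15.
  BO × BO: posterior weight 1/5.
Sum the posterior weight over pairs where Leila is BO: 7/15.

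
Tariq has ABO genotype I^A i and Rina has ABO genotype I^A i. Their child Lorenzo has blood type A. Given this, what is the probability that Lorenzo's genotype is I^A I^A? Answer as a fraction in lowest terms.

Cross I^A i × I^A i → 1/4 I^A I^A, 1/2 I^A i, 1/4 i i.
Type-A genotypes among offspring: I^A I^A (1/4), I^A i (1/2); total 3/4.
P(I^A I^A | type A) = (1/4) / (3/4) = 1/3.

1/3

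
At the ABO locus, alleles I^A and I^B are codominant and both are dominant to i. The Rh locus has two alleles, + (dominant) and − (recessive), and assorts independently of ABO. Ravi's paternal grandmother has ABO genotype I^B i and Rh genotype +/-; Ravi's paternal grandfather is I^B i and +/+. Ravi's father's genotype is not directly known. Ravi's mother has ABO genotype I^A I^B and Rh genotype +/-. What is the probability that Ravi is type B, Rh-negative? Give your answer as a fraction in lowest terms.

Ravi's father's ABO genotype from I^B i × I^B i: 1/4 I^B I^B, 1/2 I^B i, 1/4 i i.
Crossing each possibility with the mother I^A I^B and summing P(type B): 1/4·1/2 + 1/2·1/2 + 1/4·1/2 = 1/2.
Similarly for Rh via the father's Rh distribution: P(Rh-) = 1/8.
Independent loci: 1/2 × 1/8 = 1/16.

1/16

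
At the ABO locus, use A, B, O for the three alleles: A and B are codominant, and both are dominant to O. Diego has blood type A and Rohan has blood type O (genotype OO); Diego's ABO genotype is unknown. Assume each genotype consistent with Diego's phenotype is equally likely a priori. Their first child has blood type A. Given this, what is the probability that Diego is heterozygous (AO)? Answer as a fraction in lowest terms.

Possible genotypes: Diego ∈ {AA, AO}; Rohan ∈ {OO}.
Weight each parental genotype pair by prior × P(type-A child):
  AA × OO: posterior weight 2/3.
  AO × OO: posterior weight 1/3.
Sum the posterior weight over pairs where Diego is AO: 1/3.

1/3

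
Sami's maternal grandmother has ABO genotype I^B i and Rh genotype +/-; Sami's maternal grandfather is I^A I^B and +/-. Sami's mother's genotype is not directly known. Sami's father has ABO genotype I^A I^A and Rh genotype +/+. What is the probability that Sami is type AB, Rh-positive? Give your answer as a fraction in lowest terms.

Sami's mother's ABO genotype from I^B i × I^A I^B: 1/4 I^A I^B, 1/4 I^A i, 1/4 I^B I^B, 1/4 I^B i.
Crossing each possibility with the father I^A I^A and summing P(type AB): 1/4·1/2 + 1/4·0 + 1/4·1 + 1/4·1/2 = 1/2.
Similarly for Rh via the mother's Rh distribution: P(Rh+) = 1.
Independent loci: 1/2 × 1 = 1/2.

1/2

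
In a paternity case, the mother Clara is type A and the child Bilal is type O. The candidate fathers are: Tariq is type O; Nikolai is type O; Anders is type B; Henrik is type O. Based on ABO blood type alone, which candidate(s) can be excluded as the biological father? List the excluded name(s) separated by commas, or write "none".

A candidate is excluded only if no genotype consistent with his phenotype could produce a type O child with a type A mother.
Every candidate has at least one consistent genotype combination, so none can be excluded.

none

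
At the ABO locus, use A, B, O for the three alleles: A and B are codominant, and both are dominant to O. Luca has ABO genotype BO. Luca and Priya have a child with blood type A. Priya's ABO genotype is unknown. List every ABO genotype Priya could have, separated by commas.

For each candidate genotype of Priya, check whether crossing it with BO can produce every observed child phenotype.
  AA → possible child types {A, AB} ✓
  AB → possible child types {A, B, AB} ✓
  AO → possible child types {O, A, B, AB} ✓
  BB → possible child types {B} ✗
  BO → possible child types {O, B} ✗
  OO → possible child types {O, B} ✗

AA, AB, AO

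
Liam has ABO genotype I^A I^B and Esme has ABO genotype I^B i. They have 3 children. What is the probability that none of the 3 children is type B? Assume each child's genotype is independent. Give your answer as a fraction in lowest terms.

1/8

ABO cross I^A I^B × I^B i → 1/4 A, 1/2 B, 1/4 AB.
So P(type B) = 1/2 per child.
P(not type B) = 1/2 for one child; (1/2)^3 = 1/8.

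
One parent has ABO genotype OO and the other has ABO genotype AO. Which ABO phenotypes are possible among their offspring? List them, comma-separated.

Gametes from OO × AO give offspring ABO genotypes AO, OO, i.e. phenotypes O, A.

O, A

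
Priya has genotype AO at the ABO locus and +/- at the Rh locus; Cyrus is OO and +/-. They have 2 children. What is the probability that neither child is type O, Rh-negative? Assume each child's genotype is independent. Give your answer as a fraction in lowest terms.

ABO cross AO × OO → 1/2 O, 1/2 A.
Rh cross +/- × +/- → 3/4 Rh+, 1/4 Rh-; so P(type O, Rh-negative) = 1/2 × 1/4 = 1/8 per child.
P(not type O, Rh-negative) = 7/8 for one child; (7/8)^2 = 49/64.

49/64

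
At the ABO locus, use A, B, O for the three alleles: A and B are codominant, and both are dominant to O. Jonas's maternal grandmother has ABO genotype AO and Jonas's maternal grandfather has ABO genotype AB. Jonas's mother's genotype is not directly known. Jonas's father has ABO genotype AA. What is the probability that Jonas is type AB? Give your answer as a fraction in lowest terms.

Jonas's mother's ABO genotype from AO × AB: 1/4 AA, 1/4 AB, 1/4 AO, 1/4 BO.
Crossing each possibility with the father AA and summing P(type AB): 1/4·0 + 1/4·1/2 + 1/4·0 + 1/4·1/2 = 1/4.

1/4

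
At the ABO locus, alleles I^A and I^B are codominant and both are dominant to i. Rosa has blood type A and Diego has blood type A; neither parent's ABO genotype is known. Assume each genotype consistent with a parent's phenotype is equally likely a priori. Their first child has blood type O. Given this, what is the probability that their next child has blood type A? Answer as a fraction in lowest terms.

Possible genotypes: Rosa ∈ {I^A I^A, I^A i}; Diego ∈ {I^A I^A, I^A i}.
Weight each parental genotype pair by prior × P(type-O child):
  I^A i × I^A i: posterior weight 1; P(next child type A) = 3/4.
Weighted sum = 3/4.

3/4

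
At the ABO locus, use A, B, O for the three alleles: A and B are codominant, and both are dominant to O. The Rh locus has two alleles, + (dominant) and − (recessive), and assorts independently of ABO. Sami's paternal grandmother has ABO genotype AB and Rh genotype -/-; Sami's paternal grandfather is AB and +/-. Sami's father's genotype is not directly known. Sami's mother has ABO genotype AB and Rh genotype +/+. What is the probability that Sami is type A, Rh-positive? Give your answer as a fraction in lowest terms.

Sami's father's ABO genotype from AB × AB: 1/4 AA, 1/2 AB, 1/4 BB.
Crossing each possibility with the mother AB and summing P(type A): 1/4·1/2 + 1/2·1/4 + 1/4·0 = 1/4.
Similarly for Rh via the father's Rh distribution: P(Rh+) = 1.
Independent loci: 1/4 × 1 = 1/4.

1/4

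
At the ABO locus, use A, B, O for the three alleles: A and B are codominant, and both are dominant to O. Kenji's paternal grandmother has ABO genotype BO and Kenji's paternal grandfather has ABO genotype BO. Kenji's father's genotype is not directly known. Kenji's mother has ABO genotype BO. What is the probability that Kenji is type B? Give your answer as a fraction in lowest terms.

3/4

Kenji's father's ABO genotype from BO × BO: 1/4 BB, 1/2 BO, 1/4 OO.
Crossing each possibility with the mother BO and summing P(type B): 1/4·1 + 1/2·3/4 + 1/4·1/2 = 3/4.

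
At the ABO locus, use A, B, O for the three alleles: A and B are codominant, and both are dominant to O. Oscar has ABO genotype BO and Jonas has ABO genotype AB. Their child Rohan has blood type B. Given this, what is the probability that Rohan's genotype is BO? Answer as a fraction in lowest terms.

Cross BO × AB → 1/4 AB, 1/4 AO, 1/4 BB, 1/4 BO.
Type-B genotypes among offspring: BB (1/4), BO (1/4); total 1/2.
P(BO | type B) = (1/4) / (1/2) = 1/2.

1/2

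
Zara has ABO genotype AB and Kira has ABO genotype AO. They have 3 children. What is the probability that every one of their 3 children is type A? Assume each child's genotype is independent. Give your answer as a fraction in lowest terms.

1/8

ABO cross AB × AO → 1/2 A, 1/4 B, 1/4 AB.
So P(type A) = 1/2 per child.
All 3 independent: (1/2)^3 = 1/8.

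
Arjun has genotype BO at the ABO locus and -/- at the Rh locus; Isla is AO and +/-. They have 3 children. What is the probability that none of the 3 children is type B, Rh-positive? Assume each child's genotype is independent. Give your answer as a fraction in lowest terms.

ABO cross BO × AO → 1/4 O, 1/4 A, 1/4 B, 1/4 AB.
Rh cross -/- × +/- → 1/2 Rh+, 1/2 Rh-; so P(type B, Rh-positive) = 1/4 × 1/2 = 1/8 per child.
P(not type B, Rh-positive) = 7/8 for one child; (7/8)^3 = 343/512.

343/512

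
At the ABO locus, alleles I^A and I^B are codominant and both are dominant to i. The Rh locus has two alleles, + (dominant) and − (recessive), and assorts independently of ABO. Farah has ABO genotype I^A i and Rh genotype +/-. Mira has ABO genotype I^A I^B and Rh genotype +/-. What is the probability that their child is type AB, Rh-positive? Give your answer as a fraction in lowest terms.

ABO cross I^A i × I^A I^B → offspring phenotypes: 1/2 A, 1/4 B, 1/4 AB.
Rh cross +/- × +/- → 3/4 Rh+, 1/4 Rh-.
Independent loci: P(type AB, Rh-positive) = 1/4 × 3/4 = 3/16.

3/16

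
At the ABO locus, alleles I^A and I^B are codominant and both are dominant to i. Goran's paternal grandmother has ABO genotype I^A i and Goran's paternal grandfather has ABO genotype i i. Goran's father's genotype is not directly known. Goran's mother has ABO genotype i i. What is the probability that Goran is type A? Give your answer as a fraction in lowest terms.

Goran's father's ABO genotype from I^A i × i i: 1/2 I^A i, 1/2 i i.
Crossing each possibility with the mother i i and summing P(type A): 1/2·1/2 + 1/2·0 = 1/4.

1/4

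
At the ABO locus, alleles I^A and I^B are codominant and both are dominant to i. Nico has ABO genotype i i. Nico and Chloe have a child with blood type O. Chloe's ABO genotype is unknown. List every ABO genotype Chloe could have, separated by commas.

I^A i, I^B i, i i

For each candidate genotype of Chloe, check whether crossing it with i i can produce every observed child phenotype.
  I^A I^A → possible child types {A} ✗
  I^A I^B → possible child types {A, B} ✗
  I^A i → possible child types {O, A} ✓
  I^B I^B → possible child types {B} ✗
  I^B i → possible child types {O, B} ✓
  i i → possible child types {O} ✓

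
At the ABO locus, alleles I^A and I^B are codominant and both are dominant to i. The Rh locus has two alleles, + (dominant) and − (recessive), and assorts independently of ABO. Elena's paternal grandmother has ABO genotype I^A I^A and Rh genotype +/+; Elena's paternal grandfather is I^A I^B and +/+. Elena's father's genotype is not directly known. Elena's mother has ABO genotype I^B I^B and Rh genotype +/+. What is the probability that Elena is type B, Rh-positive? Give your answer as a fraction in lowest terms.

Elena's father's ABO genotype from I^A I^A × I^A I^B: 1/2 I^A I^A, 1/2 I^A I^B.
Crossing each possibility with the mother I^B I^B and summing P(type B): 1/2·0 + 1/2·1/2 = 1/4.
Similarly for Rh via the father's Rh distribution: P(Rh+) = 1.
Independent loci: 1/4 × 1 = 1/4.

1/4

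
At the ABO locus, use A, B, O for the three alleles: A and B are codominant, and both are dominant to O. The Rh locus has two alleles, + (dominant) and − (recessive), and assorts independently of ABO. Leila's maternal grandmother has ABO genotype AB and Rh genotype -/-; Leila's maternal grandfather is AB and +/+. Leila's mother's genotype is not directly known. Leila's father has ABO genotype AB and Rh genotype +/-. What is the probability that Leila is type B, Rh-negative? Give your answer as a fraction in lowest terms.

1/16

Leila's mother's ABO genotype from AB × AB: 1/4 AA, 1/2 AB, 1/4 BB.
Crossing each possibility with the father AB and summing P(type B): 1/4·0 + 1/2·1/4 + 1/4·1/2 = 1/4.
Similarly for Rh via the mother's Rh distribution: P(Rh-) = 1/4.
Independent loci: 1/4 × 1/4 = 1/16.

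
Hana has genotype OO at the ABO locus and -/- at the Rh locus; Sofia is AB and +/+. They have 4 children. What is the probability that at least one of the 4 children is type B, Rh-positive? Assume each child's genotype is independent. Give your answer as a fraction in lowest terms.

15/16

ABO cross OO × AB → 1/2 A, 1/2 B.
Rh cross -/- × +/+ → 1 Rh+; so P(type B, Rh-positive) = 1/2 × 1 = 1/2 per child.
P(none) = (1/2)^4 = 1/16; P(at least one) = 1 − 1/16 = 15/16.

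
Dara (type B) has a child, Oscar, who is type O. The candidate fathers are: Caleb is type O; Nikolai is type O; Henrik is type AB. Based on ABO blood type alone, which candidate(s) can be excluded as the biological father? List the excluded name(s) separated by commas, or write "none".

Henrik

A candidate is excluded only if no genotype consistent with his phenotype could produce a type O child with a type B mother.
Henrik (type AB): no genotype consistent with that phenotype can produce a type-O child with a type-B mother.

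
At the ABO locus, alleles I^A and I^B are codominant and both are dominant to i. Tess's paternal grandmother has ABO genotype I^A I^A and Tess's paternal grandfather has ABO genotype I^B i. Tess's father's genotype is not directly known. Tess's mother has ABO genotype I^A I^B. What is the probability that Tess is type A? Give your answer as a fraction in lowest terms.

Tess's father's ABO genotype from I^A I^A × I^B i: 1/2 I^A I^B, 1/2 I^A i.
Crossing each possibility with the mother I^A I^B and summing P(type A): 1/2·1/4 + 1/2·1/2 = 3/8.

3/8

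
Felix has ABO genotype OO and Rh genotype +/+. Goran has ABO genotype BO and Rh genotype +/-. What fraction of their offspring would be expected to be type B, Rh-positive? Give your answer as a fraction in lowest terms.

1/2

ABO cross OO × BO → offspring phenotypes: 1/2 O, 1/2 B.
Rh cross +/+ × +/- → 1 Rh+.
Independent loci: P(type B, Rh-positive) = 1/2 × 1 = 1/2.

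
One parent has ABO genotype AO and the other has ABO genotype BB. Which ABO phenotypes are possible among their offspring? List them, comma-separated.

Gametes from AO × BB give offspring ABO genotypes AB, BO, i.e. phenotypes B, AB.

B, AB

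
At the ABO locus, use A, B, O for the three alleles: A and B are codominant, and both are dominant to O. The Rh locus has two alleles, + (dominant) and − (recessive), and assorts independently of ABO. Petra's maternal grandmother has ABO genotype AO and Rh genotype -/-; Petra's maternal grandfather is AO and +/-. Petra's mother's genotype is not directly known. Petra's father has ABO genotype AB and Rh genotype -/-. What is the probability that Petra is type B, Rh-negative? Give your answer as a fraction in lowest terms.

3/16

Petra's mother's ABO genotype from AO × AO: 1/4 AA, 1/2 AO, 1/4 OO.
Crossing each possibility with the father AB and summing P(type B): 1/4·0 + 1/2·1/4 + 1/4·1/2 = 1/4.
Similarly for Rh via the mother's Rh distribution: P(Rh-) = 3/4.
Independent loci: 1/4 × 3/4 = 3/16.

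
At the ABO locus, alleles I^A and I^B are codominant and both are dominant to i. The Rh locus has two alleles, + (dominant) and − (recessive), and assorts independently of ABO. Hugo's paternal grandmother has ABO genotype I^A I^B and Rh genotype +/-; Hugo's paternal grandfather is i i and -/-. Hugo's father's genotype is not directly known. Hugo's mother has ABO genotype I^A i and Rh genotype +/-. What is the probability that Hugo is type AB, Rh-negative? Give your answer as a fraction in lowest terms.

Hugo's father's ABO genotype from I^A I^B × i i: 1/2 I^A i, 1/2 I^B i.
Crossing each possibility with the mother I^A i and summing P(type AB): 1/2·0 + 1/2·1/4 = 1/8.
Similarly for Rh via the father's Rh distribution: P(Rh-) = 3/8.
Independent loci: 1/8 × 3/8 = 3/64.

3/64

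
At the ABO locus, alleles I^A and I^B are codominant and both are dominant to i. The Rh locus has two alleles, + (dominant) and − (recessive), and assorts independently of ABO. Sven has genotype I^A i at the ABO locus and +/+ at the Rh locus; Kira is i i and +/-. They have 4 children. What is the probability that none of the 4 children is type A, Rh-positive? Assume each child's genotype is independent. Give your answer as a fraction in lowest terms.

1/16

ABO cross I^A i × i i → 1/2 O, 1/2 A.
Rh cross +/+ × +/- → 1 Rh+; so P(type A, Rh-positive) = 1/2 × 1 = 1/2 per child.
P(not type A, Rh-positive) = 1/2 for one child; (1/2)^4 = 1/16.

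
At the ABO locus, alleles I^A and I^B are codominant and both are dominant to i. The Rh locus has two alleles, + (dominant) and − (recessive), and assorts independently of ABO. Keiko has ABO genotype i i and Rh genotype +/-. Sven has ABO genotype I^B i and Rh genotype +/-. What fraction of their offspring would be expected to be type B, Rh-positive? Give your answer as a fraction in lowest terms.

ABO cross i i × I^B i → offspring phenotypes: 1/2 O, 1/2 B.
Rh cross +/- × +/- → 3/4 Rh+, 1/4 Rh-.
Independent loci: P(type B, Rh-positive) = 1/2 × 3/4 = 3/8.

3/8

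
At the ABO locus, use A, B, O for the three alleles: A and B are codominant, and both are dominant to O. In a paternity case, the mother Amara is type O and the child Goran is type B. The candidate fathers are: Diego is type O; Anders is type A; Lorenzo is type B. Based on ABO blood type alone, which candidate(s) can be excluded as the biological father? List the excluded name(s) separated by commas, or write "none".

A candidate is excluded only if no genotype consistent with his phenotype could produce a type B child with a type O mother.
Diego (type O): no genotype consistent with that phenotype can produce a type-B child with a type-O mother.
Anders (type A): no genotype consistent with that phenotype can produce a type-B child with a type-O mother.

Diego, Anders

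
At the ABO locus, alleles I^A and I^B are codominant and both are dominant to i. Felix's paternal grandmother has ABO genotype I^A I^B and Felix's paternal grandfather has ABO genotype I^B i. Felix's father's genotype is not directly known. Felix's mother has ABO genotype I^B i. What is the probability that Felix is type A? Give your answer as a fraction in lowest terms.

1/8

Felix's father's ABO genotype from I^A I^B × I^B i: 1/4 I^A I^B, 1/4 I^A i, 1/4 I^B I^B, 1/4 I^B i.
Crossing each possibility with the mother I^B i and summing P(type A): 1/4·1/4 + 1/4·1/4 + 1/4·0 + 1/4·0 = 1/8.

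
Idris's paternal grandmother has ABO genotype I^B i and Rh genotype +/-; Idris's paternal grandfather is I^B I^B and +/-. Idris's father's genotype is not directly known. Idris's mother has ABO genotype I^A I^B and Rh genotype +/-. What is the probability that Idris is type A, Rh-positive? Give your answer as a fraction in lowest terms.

3/32

Idris's father's ABO genotype from I^B i × I^B I^B: 1/2 I^B I^B, 1/2 I^B i.
Crossing each possibility with the mother I^A I^B and summing P(type A): 1/2·0 + 1/2·1/4 = 1/8.
Similarly for Rh via the father's Rh distribution: P(Rh+) = 3/4.
Independent loci: 1/8 × 3/4 = 3/32.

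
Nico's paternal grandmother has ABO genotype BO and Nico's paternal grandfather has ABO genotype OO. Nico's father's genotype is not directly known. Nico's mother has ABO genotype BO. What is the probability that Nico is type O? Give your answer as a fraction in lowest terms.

Nico's father's ABO genotype from BO × OO: 1/2 BO, 1/2 OO.
Crossing each possibility with the mother BO and summing P(type O): 1/2·1/4 + 1/2·1/2 = 3/8.

3/8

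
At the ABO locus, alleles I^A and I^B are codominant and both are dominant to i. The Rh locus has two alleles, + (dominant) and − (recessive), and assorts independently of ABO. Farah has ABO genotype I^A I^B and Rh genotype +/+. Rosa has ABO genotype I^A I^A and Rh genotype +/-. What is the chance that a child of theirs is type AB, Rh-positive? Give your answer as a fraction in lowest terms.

1/2

ABO cross I^A I^B × I^A I^A → offspring phenotypes: 1/2 A, 1/2 AB.
Rh cross +/+ × +/- → 1 Rh+.
Independent loci: P(type AB, Rh-positive) = 1/2 × 1 = 1/2.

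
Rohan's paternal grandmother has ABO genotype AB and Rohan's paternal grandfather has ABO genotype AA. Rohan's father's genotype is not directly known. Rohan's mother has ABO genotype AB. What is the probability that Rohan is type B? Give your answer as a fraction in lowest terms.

1/8

Rohan's father's ABO genotype from AB × AA: 1/2 AA, 1/2 AB.
Crossing each possibility with the mother AB and summing P(type B): 1/2·0 + 1/2·1/4 = 1/8.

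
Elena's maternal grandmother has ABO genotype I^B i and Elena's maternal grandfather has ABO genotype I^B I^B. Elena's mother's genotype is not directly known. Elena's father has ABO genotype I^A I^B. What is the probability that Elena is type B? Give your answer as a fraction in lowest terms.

Elena's mother's ABO genotype from I^B i × I^B I^B: 1/2 I^B I^B, 1/2 I^B i.
Crossing each possibility with the father I^A I^B and summing P(type B): 1/2·1/2 + 1/2·1/2 = 1/2.

1/2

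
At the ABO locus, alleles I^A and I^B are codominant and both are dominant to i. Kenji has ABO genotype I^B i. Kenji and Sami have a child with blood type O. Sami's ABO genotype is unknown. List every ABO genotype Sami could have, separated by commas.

For each candidate genotype of Sami, check whether crossing it with I^B i can produce every observed child phenotype.
  I^A I^A → possible child types {A, AB} ✗
  I^A I^B → possible child types {A, B, AB} ✗
  I^A i → possible child types {O, A, B, AB} ✓
  I^B I^B → possible child types {B} ✗
  I^B i → possible child types {O, B} ✓
  i i → possible child types {O, B} ✓

I^A i, I^B i, i i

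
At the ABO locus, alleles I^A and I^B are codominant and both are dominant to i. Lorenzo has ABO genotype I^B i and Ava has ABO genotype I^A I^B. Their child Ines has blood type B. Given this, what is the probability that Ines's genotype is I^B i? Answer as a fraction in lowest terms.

1/2

Cross I^B i × I^A I^B → 1/4 I^A I^B, 1/4 I^A i, 1/4 I^B I^B, 1/4 I^B i.
Type-B genotypes among offspring: I^B I^B (1/4), I^B i (1/4); total 1/2.
P(I^B i | type B) = (1/4) / (1/2) = 1/2.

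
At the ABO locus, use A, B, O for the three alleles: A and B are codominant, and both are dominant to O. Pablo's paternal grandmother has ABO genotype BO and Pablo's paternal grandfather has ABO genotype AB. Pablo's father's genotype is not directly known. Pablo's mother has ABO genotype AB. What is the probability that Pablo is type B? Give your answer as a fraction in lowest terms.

3/8

Pablo's father's ABO genotype from BO × AB: 1/4 AB, 1/4 AO, 1/4 BB, 1/4 BO.
Crossing each possibility with the mother AB and summing P(type B): 1/4·1/4 + 1/4·1/4 + 1/4·1/2 + 1/4·1/2 = 3/8.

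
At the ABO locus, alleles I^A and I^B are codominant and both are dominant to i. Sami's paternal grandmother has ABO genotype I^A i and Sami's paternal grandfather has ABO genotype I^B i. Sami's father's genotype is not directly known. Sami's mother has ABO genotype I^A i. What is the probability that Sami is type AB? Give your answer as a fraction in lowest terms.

Sami's father's ABO genotype from I^A i × I^B i: 1/4 I^A I^B, 1/4 I^A i, 1/4 I^B i, 1/4 i i.
Crossing each possibility with the mother I^A i and summing P(type AB): 1/4·1/4 + 1/4·0 + 1/4·1/4 + 1/4·0 = 1/8.

1/8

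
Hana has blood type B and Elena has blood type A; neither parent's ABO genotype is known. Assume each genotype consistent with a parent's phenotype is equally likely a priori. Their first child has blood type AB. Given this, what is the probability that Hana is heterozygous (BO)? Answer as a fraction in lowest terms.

1/3

Possible genotypes: Hana ∈ {BB, BO}; Elena ∈ {AA, AO}.
Weight each parental genotype pair by prior × P(type-AB child):
  BB × AA: posterior weight 4/9.
  BB × AO: posterior weight 2/9.
  BO × AA: posterior weight 2/9.
  BO × AO: posterior weight 1/9.
Sum the posterior weight over pairs where Hana is BO: 1/3.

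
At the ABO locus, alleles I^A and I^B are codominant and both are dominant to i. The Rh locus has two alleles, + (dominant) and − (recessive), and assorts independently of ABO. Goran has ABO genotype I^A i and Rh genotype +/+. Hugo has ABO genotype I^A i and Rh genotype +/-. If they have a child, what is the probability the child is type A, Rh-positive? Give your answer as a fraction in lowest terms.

ABO cross I^A i × I^A i → offspring phenotypes: 1/4 O, 3/4 A.
Rh cross +/+ × +/- → 1 Rh+.
Independent loci: P(type A, Rh-positive) = 3/4 × 1 = 3/4.

3/4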